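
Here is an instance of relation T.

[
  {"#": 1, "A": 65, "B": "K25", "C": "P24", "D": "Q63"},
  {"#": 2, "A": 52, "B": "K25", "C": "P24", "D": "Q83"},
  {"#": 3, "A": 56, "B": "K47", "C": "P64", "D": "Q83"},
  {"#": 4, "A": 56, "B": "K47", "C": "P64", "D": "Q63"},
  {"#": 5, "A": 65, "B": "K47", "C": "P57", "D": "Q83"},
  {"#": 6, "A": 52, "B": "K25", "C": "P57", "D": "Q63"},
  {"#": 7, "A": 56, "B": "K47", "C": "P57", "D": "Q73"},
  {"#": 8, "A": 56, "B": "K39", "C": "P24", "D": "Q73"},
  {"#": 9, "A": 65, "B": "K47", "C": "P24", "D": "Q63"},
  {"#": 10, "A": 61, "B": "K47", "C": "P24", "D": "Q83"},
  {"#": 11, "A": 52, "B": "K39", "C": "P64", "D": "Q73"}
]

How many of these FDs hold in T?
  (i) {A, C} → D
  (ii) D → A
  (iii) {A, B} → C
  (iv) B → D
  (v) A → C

(i) {A, C} → D: (A=56, C=P64): rows 3, 4 → D takes values {Q83, Q63} — violation — fails.
(ii) D → A: D=Q63: rows 1, 4, 6, 9 → A takes values {65, 56, 52} — violation; D=Q83: rows 2, 3, 5, 10 → A takes values {52, 56, 65, 61} — violation; D=Q73: rows 7, 8, 11 → A takes values {56, 52} — violation — fails.
(iii) {A, B} → C: (A=52, B=K25): rows 2, 6 → C takes values {P24, P57} — violation; (A=56, B=K47): rows 3, 4, 7 → C takes values {P64, P57} — violation; (A=65, B=K47): rows 5, 9 → C takes values {P57, P24} — violation — fails.
(iv) B → D: B=K25: rows 1, 2, 6 → D takes values {Q63, Q83} — violation; B=K47: rows 3, 4, 5, 7, 9, 10 → D takes values {Q83, Q63, Q73} — violation — fails.
(v) A → C: A=65: rows 1, 5, 9 → C takes values {P24, P57} — violation; A=52: rows 2, 6, 11 → C takes values {P24, P57, P64} — violation; A=56: rows 3, 4, 7, 8 → C takes values {P64, P57, P24} — violation — fails.
None of the 5 dependencies hold.

0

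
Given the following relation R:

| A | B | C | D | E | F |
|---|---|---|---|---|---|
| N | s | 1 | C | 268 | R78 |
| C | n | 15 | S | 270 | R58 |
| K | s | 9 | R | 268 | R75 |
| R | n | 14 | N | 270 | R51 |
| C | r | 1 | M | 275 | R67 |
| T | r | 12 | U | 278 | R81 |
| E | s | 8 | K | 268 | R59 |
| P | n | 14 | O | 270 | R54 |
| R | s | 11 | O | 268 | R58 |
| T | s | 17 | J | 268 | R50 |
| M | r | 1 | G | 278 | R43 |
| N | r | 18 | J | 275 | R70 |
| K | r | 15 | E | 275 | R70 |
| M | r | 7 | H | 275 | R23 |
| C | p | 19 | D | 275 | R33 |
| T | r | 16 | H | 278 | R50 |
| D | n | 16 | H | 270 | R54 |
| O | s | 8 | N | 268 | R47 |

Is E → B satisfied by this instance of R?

No

E=268: 6 rows → B = s, s, s, s, s, s ✓
E=270: 4 rows → B = n, n, n, n ✓
E=275: 5 rows → B takes values {r, p} — violation
E=278: 3 rows → B = r, r, r ✓
Two rows agree on E but differ on B, so E → B does not hold.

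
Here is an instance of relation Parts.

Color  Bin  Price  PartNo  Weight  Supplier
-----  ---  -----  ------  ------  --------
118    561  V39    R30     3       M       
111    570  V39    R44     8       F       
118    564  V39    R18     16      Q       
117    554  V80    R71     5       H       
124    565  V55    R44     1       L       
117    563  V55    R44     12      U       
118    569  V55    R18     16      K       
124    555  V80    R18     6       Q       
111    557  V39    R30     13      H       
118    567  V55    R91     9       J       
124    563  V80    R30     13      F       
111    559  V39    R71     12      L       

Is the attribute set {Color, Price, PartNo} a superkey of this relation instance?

All 12 rows have distinct {Color, Price, PartNo} values, so {Color, Price, PartNo} → (all attributes) holds and {Color, Price, PartNo} is a superkey.

Yes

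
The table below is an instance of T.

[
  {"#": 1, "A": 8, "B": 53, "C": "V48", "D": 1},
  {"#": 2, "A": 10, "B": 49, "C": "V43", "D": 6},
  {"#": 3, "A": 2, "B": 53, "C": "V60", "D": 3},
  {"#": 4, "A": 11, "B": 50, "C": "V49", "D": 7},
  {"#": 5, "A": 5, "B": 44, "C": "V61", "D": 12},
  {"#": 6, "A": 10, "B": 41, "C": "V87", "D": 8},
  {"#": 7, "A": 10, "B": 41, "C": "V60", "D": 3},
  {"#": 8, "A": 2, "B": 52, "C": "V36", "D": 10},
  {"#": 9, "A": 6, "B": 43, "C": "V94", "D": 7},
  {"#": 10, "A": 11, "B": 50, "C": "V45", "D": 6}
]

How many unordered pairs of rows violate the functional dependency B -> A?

1

B=53: violating pairs (1,3) — 1 pair.
B=50: all 2 rows agree on A — 0 pairs.
B=41: all 2 rows agree on A — 0 pairs.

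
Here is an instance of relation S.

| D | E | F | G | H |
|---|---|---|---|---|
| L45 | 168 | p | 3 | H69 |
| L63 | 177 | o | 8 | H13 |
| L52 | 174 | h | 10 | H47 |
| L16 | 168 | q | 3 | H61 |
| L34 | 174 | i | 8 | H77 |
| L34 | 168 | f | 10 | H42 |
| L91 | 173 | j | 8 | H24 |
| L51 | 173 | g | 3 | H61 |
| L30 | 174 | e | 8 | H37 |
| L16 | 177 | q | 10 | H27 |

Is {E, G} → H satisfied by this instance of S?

No

(E=168, G=3): 2 rows → H takes values {H69, H61} — violation
(E=177, G=8): 1 row → H = H13 ✓
(E=174, G=10): 1 row → H = H47 ✓
(E=174, G=8): 2 rows → H takes values {H77, H37} — violation
(E=168, G=10): 1 row → H = H42 ✓
(E=173, G=8): 1 row → H = H24 ✓
(E=173, G=3): 1 row → H = H61 ✓
(E=177, G=10): 1 row → H = H27 ✓
Two rows agree on {E, G} but differ on H, so {E, G} → H does not hold.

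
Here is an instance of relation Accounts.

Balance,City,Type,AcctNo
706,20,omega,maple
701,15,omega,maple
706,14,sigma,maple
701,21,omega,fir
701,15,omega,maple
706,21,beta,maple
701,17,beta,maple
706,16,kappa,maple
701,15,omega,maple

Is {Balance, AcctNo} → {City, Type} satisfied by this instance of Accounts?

(Balance=706, AcctNo=maple): 4 rows → {City,Type} takes values {(20, omega), (14, sigma), (21, beta), (16, kappa)} — violation
(Balance=701, AcctNo=maple): 4 rows → {City,Type} takes values {(15, omega), (17, beta)} — violation
(Balance=701, AcctNo=fir): 1 row → {City,Type} = (21, omega) ✓
Two rows agree on {Balance, AcctNo} but differ on {City, Type}, so {Balance, AcctNo} → {City, Type} does not hold.

No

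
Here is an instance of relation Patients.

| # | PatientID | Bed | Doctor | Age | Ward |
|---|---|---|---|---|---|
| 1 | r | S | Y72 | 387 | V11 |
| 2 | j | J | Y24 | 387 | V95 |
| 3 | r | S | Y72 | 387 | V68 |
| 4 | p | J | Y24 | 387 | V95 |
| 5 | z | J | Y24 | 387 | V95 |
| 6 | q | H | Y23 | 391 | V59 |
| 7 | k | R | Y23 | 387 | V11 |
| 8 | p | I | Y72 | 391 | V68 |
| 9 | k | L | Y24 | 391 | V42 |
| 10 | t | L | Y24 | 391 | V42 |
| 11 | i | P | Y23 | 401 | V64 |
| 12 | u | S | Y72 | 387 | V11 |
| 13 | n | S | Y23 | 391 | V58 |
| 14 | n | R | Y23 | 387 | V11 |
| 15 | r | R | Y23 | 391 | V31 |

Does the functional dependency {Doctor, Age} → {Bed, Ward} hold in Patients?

(Doctor=Y72, Age=387): rows 1, 3, 12 → {Bed,Ward} takes values {(S, V11), (S, V68)} — violation
(Doctor=Y24, Age=387): rows 2, 4, 5 → {Bed,Ward} = (J, V95), (J, V95), (J, V95) ✓
(Doctor=Y23, Age=391): rows 6, 13, 15 → {Bed,Ward} takes values {(H, V59), (S, V58), (R, V31)} — violation
(Doctor=Y23, Age=387): rows 7, 14 → {Bed,Ward} = (R, V11), (R, V11) ✓
(Doctor=Y72, Age=391): row 8 → {Bed,Ward} = (I, V68) ✓
(Doctor=Y24, Age=391): rows 9, 10 → {Bed,Ward} = (L, V42), (L, V42) ✓
(Doctor=Y23, Age=401): row 11 → {Bed,Ward} = (P, V64) ✓
Two rows agree on {Doctor, Age} but differ on {Bed, Ward}, so {Doctor, Age} → {Bed, Ward} does not hold.

No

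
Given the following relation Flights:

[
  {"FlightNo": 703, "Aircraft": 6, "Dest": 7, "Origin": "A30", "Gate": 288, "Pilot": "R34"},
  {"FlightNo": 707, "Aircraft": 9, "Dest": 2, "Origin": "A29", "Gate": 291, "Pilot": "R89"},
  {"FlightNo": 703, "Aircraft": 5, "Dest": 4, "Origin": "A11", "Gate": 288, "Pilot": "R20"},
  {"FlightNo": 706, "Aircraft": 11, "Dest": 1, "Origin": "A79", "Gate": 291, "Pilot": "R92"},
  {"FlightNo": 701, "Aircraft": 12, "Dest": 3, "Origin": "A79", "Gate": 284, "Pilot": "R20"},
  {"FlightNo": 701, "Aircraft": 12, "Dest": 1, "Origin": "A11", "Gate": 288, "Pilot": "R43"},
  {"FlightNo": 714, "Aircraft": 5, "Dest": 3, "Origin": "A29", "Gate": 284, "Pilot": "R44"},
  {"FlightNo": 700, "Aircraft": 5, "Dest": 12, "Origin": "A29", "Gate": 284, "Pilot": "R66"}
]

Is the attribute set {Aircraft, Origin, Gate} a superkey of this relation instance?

Two distinct rows share (Aircraft=5, Origin=A29, Gate=284), so {Aircraft, Origin, Gate} does not determine every attribute — not a superkey.

No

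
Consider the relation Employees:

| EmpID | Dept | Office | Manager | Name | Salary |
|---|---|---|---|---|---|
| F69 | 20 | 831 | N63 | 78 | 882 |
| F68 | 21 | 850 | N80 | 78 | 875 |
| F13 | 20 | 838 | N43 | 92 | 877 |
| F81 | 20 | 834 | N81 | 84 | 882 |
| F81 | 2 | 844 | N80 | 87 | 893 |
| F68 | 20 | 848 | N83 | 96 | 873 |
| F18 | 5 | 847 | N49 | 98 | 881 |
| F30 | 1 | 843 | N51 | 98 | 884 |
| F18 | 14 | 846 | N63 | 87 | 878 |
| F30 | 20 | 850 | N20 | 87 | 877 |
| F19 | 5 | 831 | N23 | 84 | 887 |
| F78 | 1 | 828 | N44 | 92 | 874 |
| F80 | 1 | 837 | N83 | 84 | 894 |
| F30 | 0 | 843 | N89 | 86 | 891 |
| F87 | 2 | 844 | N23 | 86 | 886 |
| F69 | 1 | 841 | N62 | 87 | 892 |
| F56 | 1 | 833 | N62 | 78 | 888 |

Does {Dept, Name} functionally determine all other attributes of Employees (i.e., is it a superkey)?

All 17 rows have distinct {Dept, Name} values, so {Dept, Name} → (all attributes) holds and {Dept, Name} is a superkey.

Yes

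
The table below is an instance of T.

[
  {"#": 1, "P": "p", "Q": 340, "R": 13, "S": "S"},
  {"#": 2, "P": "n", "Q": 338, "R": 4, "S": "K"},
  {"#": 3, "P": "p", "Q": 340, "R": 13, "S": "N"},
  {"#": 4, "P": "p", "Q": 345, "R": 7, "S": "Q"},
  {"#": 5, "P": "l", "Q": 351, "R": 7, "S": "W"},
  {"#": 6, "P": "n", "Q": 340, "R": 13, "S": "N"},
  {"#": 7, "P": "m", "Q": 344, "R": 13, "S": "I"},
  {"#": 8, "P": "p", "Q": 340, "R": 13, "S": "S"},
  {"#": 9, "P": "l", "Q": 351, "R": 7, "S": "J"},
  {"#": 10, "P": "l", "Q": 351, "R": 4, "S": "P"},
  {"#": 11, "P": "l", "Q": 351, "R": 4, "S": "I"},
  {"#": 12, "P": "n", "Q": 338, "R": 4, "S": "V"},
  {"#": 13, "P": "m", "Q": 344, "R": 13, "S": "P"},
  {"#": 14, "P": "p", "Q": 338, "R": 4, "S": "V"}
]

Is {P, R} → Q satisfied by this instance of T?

(P=p, R=13): rows 1, 3, 8 → Q = 340, 340, 340 ✓
(P=n, R=4): rows 2, 12 → Q = 338, 338 ✓
(P=p, R=7): row 4 → Q = 345 ✓
(P=l, R=7): rows 5, 9 → Q = 351, 351 ✓
(P=n, R=13): row 6 → Q = 340 ✓
(P=m, R=13): rows 7, 13 → Q = 344, 344 ✓
(P=l, R=4): rows 10, 11 → Q = 351, 351 ✓
(P=p, R=4): row 14 → Q = 338 ✓
Every {P, R} value is associated with a single Q value, so {P, R} → Q holds.

Yes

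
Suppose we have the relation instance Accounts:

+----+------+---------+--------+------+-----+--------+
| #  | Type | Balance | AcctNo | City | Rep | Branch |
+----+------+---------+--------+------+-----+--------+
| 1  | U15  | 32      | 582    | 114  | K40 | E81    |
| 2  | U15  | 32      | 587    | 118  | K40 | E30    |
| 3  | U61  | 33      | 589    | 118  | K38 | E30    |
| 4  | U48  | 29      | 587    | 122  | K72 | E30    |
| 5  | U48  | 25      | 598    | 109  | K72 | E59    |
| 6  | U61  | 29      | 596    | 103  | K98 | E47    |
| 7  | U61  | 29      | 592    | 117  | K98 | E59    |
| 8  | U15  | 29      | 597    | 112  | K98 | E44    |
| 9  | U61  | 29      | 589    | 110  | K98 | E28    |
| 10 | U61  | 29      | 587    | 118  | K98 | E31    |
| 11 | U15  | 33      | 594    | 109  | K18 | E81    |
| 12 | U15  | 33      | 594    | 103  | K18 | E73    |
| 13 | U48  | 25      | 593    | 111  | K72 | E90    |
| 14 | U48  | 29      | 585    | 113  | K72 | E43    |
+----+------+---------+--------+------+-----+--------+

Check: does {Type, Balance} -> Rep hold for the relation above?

(Type=U15, Balance=32): rows 1, 2 → Rep = K40, K40 ✓
(Type=U61, Balance=33): row 3 → Rep = K38 ✓
(Type=U48, Balance=29): rows 4, 14 → Rep = K72, K72 ✓
(Type=U48, Balance=25): rows 5, 13 → Rep = K72, K72 ✓
(Type=U61, Balance=29): rows 6, 7, 9, 10 → Rep = K98, K98, K98, K98 ✓
(Type=U15, Balance=29): row 8 → Rep = K98 ✓
(Type=U15, Balance=33): rows 11, 12 → Rep = K18, K18 ✓
Every {Type, Balance} value is associated with a single Rep value, so {Type, Balance} -> Rep holds.

Yes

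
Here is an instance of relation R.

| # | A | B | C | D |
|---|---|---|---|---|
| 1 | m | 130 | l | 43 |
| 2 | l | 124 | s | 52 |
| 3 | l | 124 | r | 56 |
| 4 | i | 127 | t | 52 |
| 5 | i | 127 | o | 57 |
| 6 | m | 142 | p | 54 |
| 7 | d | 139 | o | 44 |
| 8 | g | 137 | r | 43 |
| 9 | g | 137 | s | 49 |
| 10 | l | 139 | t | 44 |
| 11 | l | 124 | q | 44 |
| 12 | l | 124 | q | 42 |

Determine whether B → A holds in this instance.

B=130: row 1 → A = m ✓
B=124: rows 2, 3, 11, 12 → A = l, l, l, l ✓
B=127: rows 4, 5 → A = i, i ✓
B=142: row 6 → A = m ✓
B=139: rows 7, 10 → A takes values {d, l} — violation
B=137: rows 8, 9 → A = g, g ✓
Two rows agree on B but differ on A, so B → A does not hold.

No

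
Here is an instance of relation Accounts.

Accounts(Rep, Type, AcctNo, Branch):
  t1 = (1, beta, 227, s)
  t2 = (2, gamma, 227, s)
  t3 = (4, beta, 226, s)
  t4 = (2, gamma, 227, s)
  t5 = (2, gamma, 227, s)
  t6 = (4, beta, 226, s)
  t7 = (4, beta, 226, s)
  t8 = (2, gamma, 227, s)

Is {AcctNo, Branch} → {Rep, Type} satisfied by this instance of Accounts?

(AcctNo=227, Branch=s): rows 1, 2, 4, 5, 8 → {Rep,Type} takes values {(1, beta), (2, gamma)} — violation
(AcctNo=226, Branch=s): rows 3, 6, 7 → {Rep,Type} = (4, beta), (4, beta), (4, beta) ✓
Two rows agree on {AcctNo, Branch} but differ on {Rep, Type}, so {AcctNo, Branch} → {Rep, Type} does not hold.

No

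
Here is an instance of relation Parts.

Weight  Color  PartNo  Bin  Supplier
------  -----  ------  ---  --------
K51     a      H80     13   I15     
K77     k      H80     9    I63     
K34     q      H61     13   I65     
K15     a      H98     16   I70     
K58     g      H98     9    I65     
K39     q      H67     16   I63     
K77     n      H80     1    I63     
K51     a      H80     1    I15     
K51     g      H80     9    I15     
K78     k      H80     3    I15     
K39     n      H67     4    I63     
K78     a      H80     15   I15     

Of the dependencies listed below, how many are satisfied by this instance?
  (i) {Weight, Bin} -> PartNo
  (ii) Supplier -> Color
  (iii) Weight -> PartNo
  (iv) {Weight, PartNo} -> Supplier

(i) {Weight, Bin} -> PartNo: every LHS value maps to a single RHS value — holds.
(ii) Supplier -> Color: Supplier=I15: 5 rows → Color takes values {a, g, k} — violation; Supplier=I63: 4 rows → Color takes values {k, q, n} — violation; Supplier=I65: 2 rows → Color takes values {q, g} — violation — fails.
(iii) Weight -> PartNo: every LHS value maps to a single RHS value — holds.
(iv) {Weight, PartNo} -> Supplier: every LHS value maps to a single RHS value — holds.
3 of the 4 dependencies hold.

3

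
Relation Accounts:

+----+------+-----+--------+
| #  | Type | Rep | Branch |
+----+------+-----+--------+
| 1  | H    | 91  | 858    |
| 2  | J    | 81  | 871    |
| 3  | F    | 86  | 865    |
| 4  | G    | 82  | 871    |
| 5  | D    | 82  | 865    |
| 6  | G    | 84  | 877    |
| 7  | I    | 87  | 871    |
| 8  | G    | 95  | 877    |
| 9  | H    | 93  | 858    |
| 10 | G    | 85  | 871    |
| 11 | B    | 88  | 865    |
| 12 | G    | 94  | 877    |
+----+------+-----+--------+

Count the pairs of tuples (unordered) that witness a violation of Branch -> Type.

Branch=858: all 2 rows agree on Type — 0 pairs.
Branch=871: violating pairs (2,4), (2,7), (2,10), (4,7), (7,10) — 5 pairs.
Branch=865: violating pairs (3,5), (3,11), (5,11) — 3 pairs.
Branch=877: all 3 rows agree on Type — 0 pairs.

8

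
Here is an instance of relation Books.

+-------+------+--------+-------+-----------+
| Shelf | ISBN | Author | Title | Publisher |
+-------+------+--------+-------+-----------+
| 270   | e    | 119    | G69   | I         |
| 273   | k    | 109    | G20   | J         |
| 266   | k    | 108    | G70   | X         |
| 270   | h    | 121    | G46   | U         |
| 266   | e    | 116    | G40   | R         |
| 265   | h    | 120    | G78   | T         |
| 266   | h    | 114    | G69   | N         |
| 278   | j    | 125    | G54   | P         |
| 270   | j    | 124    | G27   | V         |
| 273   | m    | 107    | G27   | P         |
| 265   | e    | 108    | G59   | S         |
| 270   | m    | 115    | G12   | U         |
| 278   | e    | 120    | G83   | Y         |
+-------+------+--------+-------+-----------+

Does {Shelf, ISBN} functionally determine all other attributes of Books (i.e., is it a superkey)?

Yes

All 13 rows have distinct {Shelf, ISBN} values, so {Shelf, ISBN} → (all attributes) holds and {Shelf, ISBN} is a superkey.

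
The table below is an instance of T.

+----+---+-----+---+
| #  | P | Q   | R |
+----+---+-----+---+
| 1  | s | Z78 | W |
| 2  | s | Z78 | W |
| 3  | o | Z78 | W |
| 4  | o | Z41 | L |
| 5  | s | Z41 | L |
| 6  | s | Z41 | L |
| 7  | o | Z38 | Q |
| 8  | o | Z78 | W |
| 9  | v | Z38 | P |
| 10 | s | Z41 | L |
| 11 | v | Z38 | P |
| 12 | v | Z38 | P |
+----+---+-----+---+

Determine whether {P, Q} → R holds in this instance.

Yes

(P=s, Q=Z78): rows 1, 2 → R = W, W ✓
(P=o, Q=Z78): rows 3, 8 → R = W, W ✓
(P=o, Q=Z41): row 4 → R = L ✓
(P=s, Q=Z41): rows 5, 6, 10 → R = L, L, L ✓
(P=o, Q=Z38): row 7 → R = Q ✓
(P=v, Q=Z38): rows 9, 11, 12 → R = P, P, P ✓
Every {P, Q} value is associated with a single R value, so {P, Q} → R holds.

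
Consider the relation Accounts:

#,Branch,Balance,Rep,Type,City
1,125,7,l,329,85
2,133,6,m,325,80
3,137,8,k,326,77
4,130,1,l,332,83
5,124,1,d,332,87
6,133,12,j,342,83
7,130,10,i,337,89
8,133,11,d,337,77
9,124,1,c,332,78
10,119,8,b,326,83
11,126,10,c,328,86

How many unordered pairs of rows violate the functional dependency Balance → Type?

1

Balance=8: all 2 rows agree on Type — 0 pairs.
Balance=1: all 3 rows agree on Type — 0 pairs.
Balance=10: violating pairs (7,11) — 1 pair.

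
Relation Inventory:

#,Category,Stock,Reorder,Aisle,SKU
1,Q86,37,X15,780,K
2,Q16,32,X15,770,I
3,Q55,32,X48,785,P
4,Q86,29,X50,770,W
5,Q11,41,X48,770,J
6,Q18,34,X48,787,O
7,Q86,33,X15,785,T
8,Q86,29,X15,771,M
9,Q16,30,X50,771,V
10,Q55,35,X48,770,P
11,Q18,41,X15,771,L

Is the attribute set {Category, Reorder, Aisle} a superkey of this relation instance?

Yes

All 11 rows have distinct {Category, Reorder, Aisle} values, so {Category, Reorder, Aisle} → (all attributes) holds and {Category, Reorder, Aisle} is a superkey.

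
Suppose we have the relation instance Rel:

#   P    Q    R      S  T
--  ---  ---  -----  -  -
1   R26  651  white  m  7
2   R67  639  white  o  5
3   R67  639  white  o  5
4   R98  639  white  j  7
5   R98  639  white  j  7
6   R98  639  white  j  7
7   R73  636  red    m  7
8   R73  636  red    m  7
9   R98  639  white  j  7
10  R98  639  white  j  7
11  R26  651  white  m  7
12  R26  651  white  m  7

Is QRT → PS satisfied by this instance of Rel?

Yes

(Q=651, R=white, T=7): rows 1, 11, 12 → {P,S} = (R26, m), (R26, m), (R26, m) ✓
(Q=639, R=white, T=5): rows 2, 3 → {P,S} = (R67, o), (R67, o) ✓
(Q=639, R=white, T=7): rows 4, 5, 6, 9, 10 → {P,S} = (R98, j), (R98, j), (R98, j), (R98, j), (R98, j) ✓
(Q=636, R=red, T=7): rows 7, 8 → {P,S} = (R73, m), (R73, m) ✓
Every QRT value is associated with a single PS value, so QRT → PS holds.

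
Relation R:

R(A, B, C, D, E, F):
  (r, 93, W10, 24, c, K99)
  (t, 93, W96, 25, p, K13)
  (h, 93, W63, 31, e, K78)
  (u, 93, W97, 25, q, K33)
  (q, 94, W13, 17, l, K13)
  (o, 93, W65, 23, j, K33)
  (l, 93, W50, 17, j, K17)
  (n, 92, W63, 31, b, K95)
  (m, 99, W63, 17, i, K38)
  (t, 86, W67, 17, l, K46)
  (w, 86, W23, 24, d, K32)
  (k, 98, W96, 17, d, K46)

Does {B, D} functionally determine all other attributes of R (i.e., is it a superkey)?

No

Two distinct rows share (B=93, D=25), so {B, D} does not determine every attribute — not a superkey.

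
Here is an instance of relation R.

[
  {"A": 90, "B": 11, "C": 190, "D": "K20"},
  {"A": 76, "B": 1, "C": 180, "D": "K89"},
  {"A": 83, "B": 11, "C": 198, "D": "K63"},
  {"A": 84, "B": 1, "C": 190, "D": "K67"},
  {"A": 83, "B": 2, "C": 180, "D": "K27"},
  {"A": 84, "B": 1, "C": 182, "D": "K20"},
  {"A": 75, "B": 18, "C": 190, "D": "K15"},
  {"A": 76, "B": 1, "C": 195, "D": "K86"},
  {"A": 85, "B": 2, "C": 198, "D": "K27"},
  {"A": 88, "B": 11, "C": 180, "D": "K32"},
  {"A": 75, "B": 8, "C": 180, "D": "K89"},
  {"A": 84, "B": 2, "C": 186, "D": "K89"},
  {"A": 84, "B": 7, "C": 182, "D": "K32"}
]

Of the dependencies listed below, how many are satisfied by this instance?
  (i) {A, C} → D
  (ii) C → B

0

(i) {A, C} → D: (A=84, C=182): 2 rows → D takes values {K20, K32} — violation — fails.
(ii) C → B: C=190: 3 rows → B takes values {11, 1, 18} — violation; C=180: 4 rows → B takes values {1, 2, 11, 8} — violation; C=198: 2 rows → B takes values {11, 2} — violation; C=182: 2 rows → B takes values {1, 7} — violation — fails.
None of the 2 dependencies hold.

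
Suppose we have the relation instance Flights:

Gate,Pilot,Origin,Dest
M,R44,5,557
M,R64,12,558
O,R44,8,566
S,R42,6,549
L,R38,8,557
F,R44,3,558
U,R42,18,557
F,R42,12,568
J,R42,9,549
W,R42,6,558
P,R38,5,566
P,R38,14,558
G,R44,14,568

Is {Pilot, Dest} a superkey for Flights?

No

Two distinct rows share (Pilot=R42, Dest=549), so {Pilot, Dest} does not determine every attribute — not a superkey.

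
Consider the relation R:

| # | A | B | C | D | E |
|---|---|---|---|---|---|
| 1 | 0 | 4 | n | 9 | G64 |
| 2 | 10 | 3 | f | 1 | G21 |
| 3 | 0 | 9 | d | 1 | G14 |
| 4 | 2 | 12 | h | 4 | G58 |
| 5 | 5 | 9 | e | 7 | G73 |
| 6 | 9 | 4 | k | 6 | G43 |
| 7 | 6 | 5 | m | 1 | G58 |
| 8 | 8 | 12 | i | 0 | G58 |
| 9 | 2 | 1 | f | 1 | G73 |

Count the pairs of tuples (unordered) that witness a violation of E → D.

E=G58: violating pairs (4,7), (4,8), (7,8) — 3 pairs.
E=G73: violating pairs (5,9) — 1 pair.

4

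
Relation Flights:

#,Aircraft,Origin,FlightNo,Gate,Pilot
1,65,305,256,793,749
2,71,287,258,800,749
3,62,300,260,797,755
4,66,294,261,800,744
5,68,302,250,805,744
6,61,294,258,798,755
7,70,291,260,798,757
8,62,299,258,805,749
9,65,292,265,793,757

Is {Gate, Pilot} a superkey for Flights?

Yes

All 9 rows have distinct {Gate, Pilot} values, so {Gate, Pilot} → (all attributes) holds and {Gate, Pilot} is a superkey.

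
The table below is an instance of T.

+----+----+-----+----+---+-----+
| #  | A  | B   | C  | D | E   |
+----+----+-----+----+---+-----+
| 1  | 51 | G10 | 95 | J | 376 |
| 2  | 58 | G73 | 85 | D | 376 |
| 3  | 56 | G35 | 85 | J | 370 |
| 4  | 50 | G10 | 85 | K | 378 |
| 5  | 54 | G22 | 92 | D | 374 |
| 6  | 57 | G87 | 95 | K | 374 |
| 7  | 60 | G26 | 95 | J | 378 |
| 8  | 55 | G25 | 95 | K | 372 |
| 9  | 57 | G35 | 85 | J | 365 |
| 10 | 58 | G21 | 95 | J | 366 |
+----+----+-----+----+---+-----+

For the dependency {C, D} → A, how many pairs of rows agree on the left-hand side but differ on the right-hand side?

5

(C=95, D=J): violating pairs (1,7), (1,10), (7,10) — 3 pairs.
(C=85, D=J): violating pairs (3,9) — 1 pair.
(C=95, D=K): violating pairs (6,8) — 1 pair.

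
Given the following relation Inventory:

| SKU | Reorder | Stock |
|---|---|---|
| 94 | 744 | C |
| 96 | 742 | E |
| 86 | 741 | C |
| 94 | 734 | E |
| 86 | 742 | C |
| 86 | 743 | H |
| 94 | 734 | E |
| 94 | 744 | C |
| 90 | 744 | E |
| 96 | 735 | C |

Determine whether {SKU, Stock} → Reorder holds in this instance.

(SKU=94, Stock=C): 2 rows → Reorder = 744, 744 ✓
(SKU=96, Stock=E): 1 row → Reorder = 742 ✓
(SKU=86, Stock=C): 2 rows → Reorder takes values {741, 742} — violation
(SKU=94, Stock=E): 2 rows → Reorder = 734, 734 ✓
(SKU=86, Stock=H): 1 row → Reorder = 743 ✓
(SKU=90, Stock=E): 1 row → Reorder = 744 ✓
(SKU=96, Stock=C): 1 row → Reorder = 735 ✓
Two rows agree on {SKU, Stock} but differ on Reorder, so {SKU, Stock} → Reorder does not hold.

No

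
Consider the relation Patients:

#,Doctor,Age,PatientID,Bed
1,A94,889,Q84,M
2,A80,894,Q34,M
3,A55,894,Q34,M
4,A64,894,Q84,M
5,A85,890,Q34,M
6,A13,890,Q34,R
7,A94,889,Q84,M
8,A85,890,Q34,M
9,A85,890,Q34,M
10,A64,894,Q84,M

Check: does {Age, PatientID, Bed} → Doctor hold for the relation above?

(Age=889, PatientID=Q84, Bed=M): rows 1, 7 → Doctor = A94, A94 ✓
(Age=894, PatientID=Q34, Bed=M): rows 2, 3 → Doctor takes values {A80, A55} — violation
(Age=894, PatientID=Q84, Bed=M): rows 4, 10 → Doctor = A64, A64 ✓
(Age=890, PatientID=Q34, Bed=M): rows 5, 8, 9 → Doctor = A85, A85, A85 ✓
(Age=890, PatientID=Q34, Bed=R): row 6 → Doctor = A13 ✓
Two rows agree on {Age, PatientID, Bed} but differ on Doctor, so {Age, PatientID, Bed} → Doctor does not hold.

No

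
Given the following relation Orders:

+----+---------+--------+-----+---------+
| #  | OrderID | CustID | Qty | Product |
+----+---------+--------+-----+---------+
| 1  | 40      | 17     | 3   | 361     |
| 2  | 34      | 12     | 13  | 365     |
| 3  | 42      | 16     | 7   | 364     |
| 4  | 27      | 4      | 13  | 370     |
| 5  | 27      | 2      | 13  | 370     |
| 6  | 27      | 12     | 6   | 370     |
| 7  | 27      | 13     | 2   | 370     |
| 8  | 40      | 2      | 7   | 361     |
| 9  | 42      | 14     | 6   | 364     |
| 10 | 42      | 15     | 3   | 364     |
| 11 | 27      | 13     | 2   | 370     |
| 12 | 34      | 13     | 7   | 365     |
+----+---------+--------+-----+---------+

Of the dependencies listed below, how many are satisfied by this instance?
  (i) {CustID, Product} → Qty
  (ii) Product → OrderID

(i) {CustID, Product} → Qty: every LHS value maps to a single RHS value — holds.
(ii) Product → OrderID: every LHS value maps to a single RHS value — holds.
2 of the 2 dependencies hold.

2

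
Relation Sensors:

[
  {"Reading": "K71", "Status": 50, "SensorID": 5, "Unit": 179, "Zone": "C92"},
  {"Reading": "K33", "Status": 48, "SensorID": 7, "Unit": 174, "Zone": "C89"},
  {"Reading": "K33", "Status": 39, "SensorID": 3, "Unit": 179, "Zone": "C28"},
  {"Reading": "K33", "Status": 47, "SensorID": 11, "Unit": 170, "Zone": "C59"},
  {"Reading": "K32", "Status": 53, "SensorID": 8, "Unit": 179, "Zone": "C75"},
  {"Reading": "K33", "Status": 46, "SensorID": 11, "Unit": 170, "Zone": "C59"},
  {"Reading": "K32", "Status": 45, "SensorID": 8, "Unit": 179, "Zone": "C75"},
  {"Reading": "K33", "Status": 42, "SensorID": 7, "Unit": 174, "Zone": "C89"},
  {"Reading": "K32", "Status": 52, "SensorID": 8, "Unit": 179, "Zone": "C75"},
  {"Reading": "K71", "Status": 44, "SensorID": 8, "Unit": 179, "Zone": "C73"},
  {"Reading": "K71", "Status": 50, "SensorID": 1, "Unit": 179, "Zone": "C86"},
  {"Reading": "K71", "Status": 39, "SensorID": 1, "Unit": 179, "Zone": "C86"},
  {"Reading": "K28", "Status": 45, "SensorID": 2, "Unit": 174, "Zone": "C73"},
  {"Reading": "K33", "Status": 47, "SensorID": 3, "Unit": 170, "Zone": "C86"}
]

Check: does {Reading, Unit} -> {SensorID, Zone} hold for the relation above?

(Reading=K71, Unit=179): 4 rows → {SensorID,Zone} takes values {(5, C92), (8, C73), (1, C86)} — violation
(Reading=K33, Unit=174): 2 rows → {SensorID,Zone} = (7, C89), (7, C89) ✓
(Reading=K33, Unit=179): 1 row → {SensorID,Zone} = (3, C28) ✓
(Reading=K33, Unit=170): 3 rows → {SensorID,Zone} takes values {(11, C59), (3, C86)} — violation
(Reading=K32, Unit=179): 3 rows → {SensorID,Zone} = (8, C75), (8, C75), (8, C75) ✓
(Reading=K28, Unit=174): 1 row → {SensorID,Zone} = (2, C73) ✓
Two rows agree on {Reading, Unit} but differ on {SensorID, Zone}, so {Reading, Unit} -> {SensorID, Zone} does not hold.

No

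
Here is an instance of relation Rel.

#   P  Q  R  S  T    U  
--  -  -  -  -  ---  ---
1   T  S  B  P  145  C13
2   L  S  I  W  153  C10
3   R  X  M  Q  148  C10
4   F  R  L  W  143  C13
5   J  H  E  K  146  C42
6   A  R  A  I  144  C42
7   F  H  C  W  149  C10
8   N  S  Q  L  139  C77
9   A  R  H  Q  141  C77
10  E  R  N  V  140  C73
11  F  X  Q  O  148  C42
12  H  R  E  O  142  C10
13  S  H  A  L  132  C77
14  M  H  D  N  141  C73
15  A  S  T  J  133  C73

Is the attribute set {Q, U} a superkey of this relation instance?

All 15 rows have distinct {Q, U} values, so {Q, U} → (all attributes) holds and {Q, U} is a superkey.

Yes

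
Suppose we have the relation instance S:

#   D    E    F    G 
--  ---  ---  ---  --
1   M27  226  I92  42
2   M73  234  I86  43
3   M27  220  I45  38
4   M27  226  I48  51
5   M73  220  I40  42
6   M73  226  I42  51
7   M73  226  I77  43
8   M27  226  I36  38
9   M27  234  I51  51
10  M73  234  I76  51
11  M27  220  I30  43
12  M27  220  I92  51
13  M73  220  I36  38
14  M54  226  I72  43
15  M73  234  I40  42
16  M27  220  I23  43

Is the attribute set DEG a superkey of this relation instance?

No

Rows 11 and 16 have the same DEG value (D=M27, E=220, G=43) but are distinct tuples, so DEG does not determine every attribute — not a superkey.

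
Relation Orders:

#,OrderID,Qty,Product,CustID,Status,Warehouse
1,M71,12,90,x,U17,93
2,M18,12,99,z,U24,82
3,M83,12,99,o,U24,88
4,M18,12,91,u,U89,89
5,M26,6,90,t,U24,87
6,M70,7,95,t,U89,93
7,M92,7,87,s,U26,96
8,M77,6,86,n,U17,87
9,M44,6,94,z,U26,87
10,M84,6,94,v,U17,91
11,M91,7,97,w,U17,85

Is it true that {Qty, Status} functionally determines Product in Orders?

(Qty=12, Status=U17): row 1 → Product = 90 ✓
(Qty=12, Status=U24): rows 2, 3 → Product = 99, 99 ✓
(Qty=12, Status=U89): row 4 → Product = 91 ✓
(Qty=6, Status=U24): row 5 → Product = 90 ✓
(Qty=7, Status=U89): row 6 → Product = 95 ✓
(Qty=7, Status=U26): row 7 → Product = 87 ✓
(Qty=6, Status=U17): rows 8, 10 → Product takes values {86, 94} — violation
(Qty=6, Status=U26): row 9 → Product = 94 ✓
(Qty=7, Status=U17): row 11 → Product = 97 ✓
Two rows agree on {Qty, Status} but differ on Product, so {Qty, Status} -> Product does not hold.

No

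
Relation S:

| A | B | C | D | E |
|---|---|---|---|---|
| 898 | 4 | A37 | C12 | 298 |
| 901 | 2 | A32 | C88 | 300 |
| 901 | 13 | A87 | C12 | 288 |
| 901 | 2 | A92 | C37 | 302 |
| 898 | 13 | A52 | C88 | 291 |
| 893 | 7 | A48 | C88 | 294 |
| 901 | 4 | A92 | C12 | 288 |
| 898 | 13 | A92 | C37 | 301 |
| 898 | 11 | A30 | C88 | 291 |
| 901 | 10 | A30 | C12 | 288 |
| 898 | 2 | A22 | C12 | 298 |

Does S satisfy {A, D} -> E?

Yes

(A=898, D=C12): 2 rows → E = 298, 298 ✓
(A=901, D=C88): 1 row → E = 300 ✓
(A=901, D=C12): 3 rows → E = 288, 288, 288 ✓
(A=901, D=C37): 1 row → E = 302 ✓
(A=898, D=C88): 2 rows → E = 291, 291 ✓
(A=893, D=C88): 1 row → E = 294 ✓
(A=898, D=C37): 1 row → E = 301 ✓
Every {A, D} value is associated with a single E value, so {A, D} -> E holds.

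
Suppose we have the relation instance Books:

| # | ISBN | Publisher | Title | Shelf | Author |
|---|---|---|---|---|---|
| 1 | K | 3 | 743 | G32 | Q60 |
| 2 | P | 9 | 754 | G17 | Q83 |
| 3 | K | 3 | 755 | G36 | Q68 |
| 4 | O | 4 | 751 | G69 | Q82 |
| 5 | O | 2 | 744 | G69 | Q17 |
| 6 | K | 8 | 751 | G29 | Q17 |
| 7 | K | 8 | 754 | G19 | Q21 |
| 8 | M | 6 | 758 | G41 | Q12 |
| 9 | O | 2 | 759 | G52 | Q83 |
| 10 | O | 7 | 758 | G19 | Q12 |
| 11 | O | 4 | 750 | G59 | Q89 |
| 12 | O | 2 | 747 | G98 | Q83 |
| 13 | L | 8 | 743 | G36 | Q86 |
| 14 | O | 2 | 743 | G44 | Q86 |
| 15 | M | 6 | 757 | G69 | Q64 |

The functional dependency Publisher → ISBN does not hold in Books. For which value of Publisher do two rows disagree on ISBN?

8

Publisher=3: rows 1, 3 → ISBN = K, K ✓
Publisher=9: row 2 → ISBN = P ✓
Publisher=4: rows 4, 11 → ISBN = O, O ✓
Publisher=2: rows 5, 9, 12, 14 → ISBN = O, O, O, O ✓
Publisher=8: rows 6, 7, 13 → ISBN takes values {K, L} — violation
Publisher=6: rows 8, 15 → ISBN = M, M ✓
Publisher=7: row 10 → ISBN = O ✓
The only Publisher value with inconsistent ISBN is Publisher=8.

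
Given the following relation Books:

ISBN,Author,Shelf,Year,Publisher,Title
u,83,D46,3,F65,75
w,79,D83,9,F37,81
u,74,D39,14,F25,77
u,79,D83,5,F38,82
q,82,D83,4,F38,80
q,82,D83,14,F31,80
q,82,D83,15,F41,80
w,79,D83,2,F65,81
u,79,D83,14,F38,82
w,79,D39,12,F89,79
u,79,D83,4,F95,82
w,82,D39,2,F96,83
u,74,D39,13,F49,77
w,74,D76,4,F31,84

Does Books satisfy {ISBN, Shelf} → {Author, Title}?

No

(ISBN=u, Shelf=D46): 1 row → {Author,Title} = (83, 75) ✓
(ISBN=w, Shelf=D83): 2 rows → {Author,Title} = (79, 81), (79, 81) ✓
(ISBN=u, Shelf=D39): 2 rows → {Author,Title} = (74, 77), (74, 77) ✓
(ISBN=u, Shelf=D83): 3 rows → {Author,Title} = (79, 82), (79, 82), (79, 82) ✓
(ISBN=q, Shelf=D83): 3 rows → {Author,Title} = (82, 80), (82, 80), (82, 80) ✓
(ISBN=w, Shelf=D39): 2 rows → {Author,Title} takes values {(79, 79), (82, 83)} — violation
(ISBN=w, Shelf=D76): 1 row → {Author,Title} = (74, 84) ✓
Two rows agree on {ISBN, Shelf} but differ on {Author, Title}, so {ISBN, Shelf} → {Author, Title} does not hold.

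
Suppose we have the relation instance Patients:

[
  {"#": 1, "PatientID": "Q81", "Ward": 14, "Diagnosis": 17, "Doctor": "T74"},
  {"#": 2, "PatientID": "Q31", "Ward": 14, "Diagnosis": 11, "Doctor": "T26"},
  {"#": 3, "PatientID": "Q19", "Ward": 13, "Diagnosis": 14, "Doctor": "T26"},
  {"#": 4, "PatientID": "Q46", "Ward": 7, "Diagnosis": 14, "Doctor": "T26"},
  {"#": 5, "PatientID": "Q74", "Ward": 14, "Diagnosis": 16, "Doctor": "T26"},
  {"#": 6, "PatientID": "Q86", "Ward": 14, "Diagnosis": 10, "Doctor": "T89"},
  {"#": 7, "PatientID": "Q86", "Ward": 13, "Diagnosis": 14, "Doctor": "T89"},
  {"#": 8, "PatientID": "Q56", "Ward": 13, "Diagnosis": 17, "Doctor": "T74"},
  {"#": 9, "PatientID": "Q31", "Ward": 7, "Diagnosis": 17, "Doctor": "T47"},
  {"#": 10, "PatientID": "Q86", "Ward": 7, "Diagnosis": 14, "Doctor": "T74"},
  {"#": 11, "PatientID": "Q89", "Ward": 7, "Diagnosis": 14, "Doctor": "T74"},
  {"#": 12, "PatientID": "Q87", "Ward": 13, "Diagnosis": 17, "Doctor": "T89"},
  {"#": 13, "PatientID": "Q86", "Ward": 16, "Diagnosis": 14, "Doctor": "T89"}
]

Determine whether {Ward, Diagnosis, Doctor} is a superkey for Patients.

No

Rows 10 and 11 have the same {Ward, Diagnosis, Doctor} value (Ward=7, Diagnosis=14, Doctor=T74) but are distinct tuples, so {Ward, Diagnosis, Doctor} does not determine every attribute — not a superkey.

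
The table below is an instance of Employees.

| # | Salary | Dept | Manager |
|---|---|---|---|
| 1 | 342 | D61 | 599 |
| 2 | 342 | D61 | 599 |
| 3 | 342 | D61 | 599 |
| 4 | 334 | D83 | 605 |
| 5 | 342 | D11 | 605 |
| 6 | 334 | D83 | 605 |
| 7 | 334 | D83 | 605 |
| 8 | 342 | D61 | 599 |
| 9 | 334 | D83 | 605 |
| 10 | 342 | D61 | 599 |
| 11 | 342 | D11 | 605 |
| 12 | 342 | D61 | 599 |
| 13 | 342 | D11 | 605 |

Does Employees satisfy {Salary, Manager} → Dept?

(Salary=342, Manager=599): rows 1, 2, 3, 8, 10, 12 → Dept = D61, D61, D61, D61, D61, D61 ✓
(Salary=334, Manager=605): rows 4, 6, 7, 9 → Dept = D83, D83, D83, D83 ✓
(Salary=342, Manager=605): rows 5, 11, 13 → Dept = D11, D11, D11 ✓
Every {Salary, Manager} value is associated with a single Dept value, so {Salary, Manager} → Dept holds.

Yes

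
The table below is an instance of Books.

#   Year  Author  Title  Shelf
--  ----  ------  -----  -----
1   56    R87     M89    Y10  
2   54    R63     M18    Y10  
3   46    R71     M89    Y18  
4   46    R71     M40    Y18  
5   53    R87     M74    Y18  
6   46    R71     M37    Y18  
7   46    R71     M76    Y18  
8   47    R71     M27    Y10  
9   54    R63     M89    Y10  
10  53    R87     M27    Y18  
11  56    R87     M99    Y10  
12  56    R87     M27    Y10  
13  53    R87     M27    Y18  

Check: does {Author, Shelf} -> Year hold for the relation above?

Yes

(Author=R87, Shelf=Y10): rows 1, 11, 12 → Year = 56, 56, 56 ✓
(Author=R63, Shelf=Y10): rows 2, 9 → Year = 54, 54 ✓
(Author=R71, Shelf=Y18): rows 3, 4, 6, 7 → Year = 46, 46, 46, 46 ✓
(Author=R87, Shelf=Y18): rows 5, 10, 13 → Year = 53, 53, 53 ✓
(Author=R71, Shelf=Y10): row 8 → Year = 47 ✓
Every {Author, Shelf} value is associated with a single Year value, so {Author, Shelf} -> Year holds.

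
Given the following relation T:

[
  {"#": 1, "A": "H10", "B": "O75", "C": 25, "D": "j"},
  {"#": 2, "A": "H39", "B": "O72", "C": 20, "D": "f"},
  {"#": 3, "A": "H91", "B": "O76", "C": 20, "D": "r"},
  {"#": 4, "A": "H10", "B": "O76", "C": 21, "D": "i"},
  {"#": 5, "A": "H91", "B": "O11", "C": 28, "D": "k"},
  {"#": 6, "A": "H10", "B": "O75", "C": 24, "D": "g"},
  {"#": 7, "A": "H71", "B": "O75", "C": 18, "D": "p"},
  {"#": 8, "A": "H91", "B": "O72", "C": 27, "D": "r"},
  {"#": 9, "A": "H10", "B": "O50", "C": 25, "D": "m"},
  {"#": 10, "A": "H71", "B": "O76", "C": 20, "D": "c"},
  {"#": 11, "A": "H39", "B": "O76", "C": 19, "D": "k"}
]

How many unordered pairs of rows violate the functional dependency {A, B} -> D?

1

(A=H10, B=O75): violating pairs (1,6) — 1 pair.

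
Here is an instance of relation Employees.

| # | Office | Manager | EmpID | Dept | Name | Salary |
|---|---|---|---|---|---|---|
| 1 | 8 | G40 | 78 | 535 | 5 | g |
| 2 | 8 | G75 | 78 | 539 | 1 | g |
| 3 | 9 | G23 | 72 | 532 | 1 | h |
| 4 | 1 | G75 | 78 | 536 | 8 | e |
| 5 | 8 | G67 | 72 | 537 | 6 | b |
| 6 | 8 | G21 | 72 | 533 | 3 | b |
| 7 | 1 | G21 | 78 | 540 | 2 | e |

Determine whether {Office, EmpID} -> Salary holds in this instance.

(Office=8, EmpID=78): rows 1, 2 → Salary = g, g ✓
(Office=9, EmpID=72): row 3 → Salary = h ✓
(Office=1, EmpID=78): rows 4, 7 → Salary = e, e ✓
(Office=8, EmpID=72): rows 5, 6 → Salary = b, b ✓
Every {Office, EmpID} value is associated with a single Salary value, so {Office, EmpID} -> Salary holds.

Yes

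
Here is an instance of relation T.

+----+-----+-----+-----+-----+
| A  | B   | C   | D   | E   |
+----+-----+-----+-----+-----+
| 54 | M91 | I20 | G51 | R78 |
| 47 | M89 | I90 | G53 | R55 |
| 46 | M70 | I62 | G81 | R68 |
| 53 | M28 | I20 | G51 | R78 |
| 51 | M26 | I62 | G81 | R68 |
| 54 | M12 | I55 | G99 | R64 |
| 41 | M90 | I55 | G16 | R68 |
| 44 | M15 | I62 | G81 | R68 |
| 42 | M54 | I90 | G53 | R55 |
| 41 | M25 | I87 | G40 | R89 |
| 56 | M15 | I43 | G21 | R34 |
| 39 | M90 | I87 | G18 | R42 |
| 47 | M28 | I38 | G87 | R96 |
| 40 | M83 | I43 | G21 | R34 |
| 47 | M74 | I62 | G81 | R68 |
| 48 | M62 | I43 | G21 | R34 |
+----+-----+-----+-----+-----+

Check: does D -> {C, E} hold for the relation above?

D=G51: 2 rows → {C,E} = (I20, R78), (I20, R78) ✓
D=G53: 2 rows → {C,E} = (I90, R55), (I90, R55) ✓
D=G81: 4 rows → {C,E} = (I62, R68), (I62, R68), (I62, R68), (I62, R68) ✓
D=G99: 1 row → {C,E} = (I55, R64) ✓
D=G16: 1 row → {C,E} = (I55, R68) ✓
D=G40: 1 row → {C,E} = (I87, R89) ✓
D=G21: 3 rows → {C,E} = (I43, R34), (I43, R34), (I43, R34) ✓
D=G18: 1 row → {C,E} = (I87, R42) ✓
D=G87: 1 row → {C,E} = (I38, R96) ✓
Every D value is associated with a single {C, E} value, so D -> {C, E} holds.

Yes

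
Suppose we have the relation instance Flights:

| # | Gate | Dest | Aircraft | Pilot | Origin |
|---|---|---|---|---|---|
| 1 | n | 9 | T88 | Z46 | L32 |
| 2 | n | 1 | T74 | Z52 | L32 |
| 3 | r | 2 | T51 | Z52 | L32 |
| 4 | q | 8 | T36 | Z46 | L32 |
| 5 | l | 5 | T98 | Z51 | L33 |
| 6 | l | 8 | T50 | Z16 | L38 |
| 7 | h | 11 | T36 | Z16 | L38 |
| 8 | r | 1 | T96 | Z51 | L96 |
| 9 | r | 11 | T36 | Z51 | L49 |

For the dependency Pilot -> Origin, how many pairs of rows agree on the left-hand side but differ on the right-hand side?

Pilot=Z46: all 2 rows agree on Origin — 0 pairs.
Pilot=Z52: all 2 rows agree on Origin — 0 pairs.
Pilot=Z51: violating pairs (5,8), (5,9), (8,9) — 3 pairs.
Pilot=Z16: all 2 rows agree on Origin — 0 pairs.

3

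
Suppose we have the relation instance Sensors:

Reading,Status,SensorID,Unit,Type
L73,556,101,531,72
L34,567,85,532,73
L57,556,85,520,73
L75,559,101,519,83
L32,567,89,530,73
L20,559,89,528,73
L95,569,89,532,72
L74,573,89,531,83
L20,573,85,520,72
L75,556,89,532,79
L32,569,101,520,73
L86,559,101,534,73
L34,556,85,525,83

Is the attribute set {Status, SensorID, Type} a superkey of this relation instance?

Yes

All 13 rows have distinct {Status, SensorID, Type} values, so {Status, SensorID, Type} → (all attributes) holds and {Status, SensorID, Type} is a superkey.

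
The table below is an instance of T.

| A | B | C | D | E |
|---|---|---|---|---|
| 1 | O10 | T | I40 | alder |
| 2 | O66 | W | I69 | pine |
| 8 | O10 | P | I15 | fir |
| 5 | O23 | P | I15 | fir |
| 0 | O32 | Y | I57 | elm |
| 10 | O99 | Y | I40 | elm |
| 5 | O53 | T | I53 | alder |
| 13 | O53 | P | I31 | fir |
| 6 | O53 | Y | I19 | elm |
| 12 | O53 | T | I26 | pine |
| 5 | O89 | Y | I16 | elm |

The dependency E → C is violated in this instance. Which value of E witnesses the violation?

E=alder: 2 rows → C = T, T ✓
E=pine: 2 rows → C takes values {W, T} — violation
E=fir: 3 rows → C = P, P, P ✓
E=elm: 4 rows → C = Y, Y, Y, Y ✓
The only E value with inconsistent C is E=pine.

pine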